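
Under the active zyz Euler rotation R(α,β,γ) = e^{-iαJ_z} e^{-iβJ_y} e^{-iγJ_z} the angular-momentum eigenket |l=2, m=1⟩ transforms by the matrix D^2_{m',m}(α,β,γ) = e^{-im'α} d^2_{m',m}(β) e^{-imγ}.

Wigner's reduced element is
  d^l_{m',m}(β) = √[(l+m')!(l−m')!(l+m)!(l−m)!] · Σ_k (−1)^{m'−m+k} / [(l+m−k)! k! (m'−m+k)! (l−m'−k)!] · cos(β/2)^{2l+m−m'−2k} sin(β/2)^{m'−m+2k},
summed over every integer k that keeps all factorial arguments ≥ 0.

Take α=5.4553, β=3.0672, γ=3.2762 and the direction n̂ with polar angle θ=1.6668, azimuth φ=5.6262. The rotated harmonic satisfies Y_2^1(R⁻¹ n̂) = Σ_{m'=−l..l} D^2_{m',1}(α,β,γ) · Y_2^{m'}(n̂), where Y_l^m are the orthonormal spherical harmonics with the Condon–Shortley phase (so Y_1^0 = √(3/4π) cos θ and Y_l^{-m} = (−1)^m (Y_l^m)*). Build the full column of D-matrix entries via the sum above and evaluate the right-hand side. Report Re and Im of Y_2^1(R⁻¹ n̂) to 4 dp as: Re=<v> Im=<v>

Re=-0.1223 Im=0.0388

Need the full column D^2_{m',1} for m'=−2..2 at α=5.4553, β=3.0672, γ=3.2762.
cos(β/2)=0.037188, sin(β/2)=0.999308
d^2_{-2,1}: single k=3 term ⇒ +0.074221;  D = +0.016167+0.072439i
d^2_{-1,1}: k∈[2..3] ⇒ +0.004143 -0.997236 = -0.993093;  D = +0.567529-0.814951i
d^2_{0,1}: k∈[1..2] ⇒ +0.000126 -0.090902 = -0.090776;  D = +0.089955-0.012182i
d^2_{1,1}: k∈[0..1] ⇒ +0.000002 -0.004143 = -0.004141;  D = +0.003185+0.002646i
d^2_{2,1}: single k=0 term ⇒ -0.000103;  D = +0.000005+0.000103i
Y_2^{m'}(θ=1.6668,φ=5.6262) and Σ D·Y over m':
  (+0.0162+0.0724i)·(+0.0972+0.3702i)  (+0.5675-0.8150i)·(-0.0584-0.0450i)  (+0.0900-0.0122i)·(-0.3067+0.0000i)  (+0.0032+0.0026i)·(+0.0584-0.0450i)  (+0.0000+0.0001i)·(+0.0972-0.3702i)
Y_2^1(R⁻¹ n̂) = -0.122302+0.038800i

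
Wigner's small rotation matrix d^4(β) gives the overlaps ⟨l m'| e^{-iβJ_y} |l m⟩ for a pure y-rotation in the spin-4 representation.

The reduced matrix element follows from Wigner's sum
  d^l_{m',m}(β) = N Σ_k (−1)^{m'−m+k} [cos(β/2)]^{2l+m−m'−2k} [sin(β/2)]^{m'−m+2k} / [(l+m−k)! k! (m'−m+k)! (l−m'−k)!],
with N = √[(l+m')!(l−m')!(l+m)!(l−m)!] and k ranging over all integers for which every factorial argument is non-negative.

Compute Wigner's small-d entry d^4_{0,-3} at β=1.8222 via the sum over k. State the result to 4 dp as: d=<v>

d^4_{0,-3}(β=1.8222) via Wigner's sum:
c=cos(1.8222/2)=0.612877, s=sin(1.8222/2)=0.790178; N=√[24·24·1·5040]=1703.830978
k∈{0,1} keeps every argument non-negative
  k=0: (−1)^3·1703.8310/(144)·0.6129^5·0.7902^3 = -0.504784
  k=1: (−1)^4·1703.8310/(144)·0.6129^3·0.7902^5 = +0.839092
d^4_{0,-3}(1.8222) = -0.504784 +0.839092 = +0.334308

d=0.3343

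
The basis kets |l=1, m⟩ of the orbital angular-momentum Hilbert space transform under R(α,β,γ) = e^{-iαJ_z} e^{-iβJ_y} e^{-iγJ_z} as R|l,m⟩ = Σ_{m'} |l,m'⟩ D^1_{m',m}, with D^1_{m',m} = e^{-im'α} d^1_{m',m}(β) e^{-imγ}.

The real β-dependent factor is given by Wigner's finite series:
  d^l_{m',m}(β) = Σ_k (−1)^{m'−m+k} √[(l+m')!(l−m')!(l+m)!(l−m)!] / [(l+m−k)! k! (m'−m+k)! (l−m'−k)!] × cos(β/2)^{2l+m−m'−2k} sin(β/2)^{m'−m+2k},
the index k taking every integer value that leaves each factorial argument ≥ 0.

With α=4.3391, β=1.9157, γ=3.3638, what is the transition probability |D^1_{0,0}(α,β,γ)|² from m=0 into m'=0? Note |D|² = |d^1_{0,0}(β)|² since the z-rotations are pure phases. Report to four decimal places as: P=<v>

P=0.1143

D^1_{0,0}(4.3391,1.9157,3.3638) = e^{-i·0·4.3391}·d^1_{0,0}(1.9157)·e^{-i·0·3.3638}. Compute d first:
Half-angle: c=0.575280, s=0.817957. N=√(1·1·1·1)=1.000000
k: max(0,(0)−(0))=0 … min(1+(0),1−(0))=1
  k=0: (−1)^0·1.0000/(1)·0.5753^2·0.8180^0 = +0.330947
  k=1: (−1)^1·1.0000/(1)·0.5753^0·0.8180^2 = -0.669053
d^1_{0,0}(1.9157) = +0.330947 -0.669053 = -0.338106
|D^1_{0,0}|² = |d^1_{0,0}(β)|² = (-0.338106)² = 0.114316 (the z-rotation phases have unit modulus)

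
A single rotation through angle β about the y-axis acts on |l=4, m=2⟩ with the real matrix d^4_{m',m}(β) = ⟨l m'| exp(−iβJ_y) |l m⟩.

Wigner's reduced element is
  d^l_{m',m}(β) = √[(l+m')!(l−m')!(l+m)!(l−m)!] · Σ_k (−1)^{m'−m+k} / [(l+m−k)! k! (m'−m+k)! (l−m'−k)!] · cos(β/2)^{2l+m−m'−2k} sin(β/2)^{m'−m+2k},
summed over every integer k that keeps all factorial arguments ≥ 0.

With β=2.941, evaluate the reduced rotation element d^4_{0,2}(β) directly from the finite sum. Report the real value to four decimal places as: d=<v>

d=0.0898

d^4_{0,2}(β=2.941) via Wigner's sum:
Half-angle: c=0.100128, s=0.994975. N=√(24·24·720·2)=910.735966
k: max(0,(2)−(0))=2 … min(4+(2),4−(0))=4
  k=2: (−1)^0·910.7360/(96)·0.1001^6·0.9950^2 = +0.000009
  k=3: (−1)^1·910.7360/(36)·0.1001^4·0.9950^4 = -0.002492
  k=4: (−1)^2·910.7360/(96)·0.1001^2·0.9950^6 = +0.092280
d^4_{0,2}(2.941) = +0.000009 -0.002492 +0.092280 = +0.089797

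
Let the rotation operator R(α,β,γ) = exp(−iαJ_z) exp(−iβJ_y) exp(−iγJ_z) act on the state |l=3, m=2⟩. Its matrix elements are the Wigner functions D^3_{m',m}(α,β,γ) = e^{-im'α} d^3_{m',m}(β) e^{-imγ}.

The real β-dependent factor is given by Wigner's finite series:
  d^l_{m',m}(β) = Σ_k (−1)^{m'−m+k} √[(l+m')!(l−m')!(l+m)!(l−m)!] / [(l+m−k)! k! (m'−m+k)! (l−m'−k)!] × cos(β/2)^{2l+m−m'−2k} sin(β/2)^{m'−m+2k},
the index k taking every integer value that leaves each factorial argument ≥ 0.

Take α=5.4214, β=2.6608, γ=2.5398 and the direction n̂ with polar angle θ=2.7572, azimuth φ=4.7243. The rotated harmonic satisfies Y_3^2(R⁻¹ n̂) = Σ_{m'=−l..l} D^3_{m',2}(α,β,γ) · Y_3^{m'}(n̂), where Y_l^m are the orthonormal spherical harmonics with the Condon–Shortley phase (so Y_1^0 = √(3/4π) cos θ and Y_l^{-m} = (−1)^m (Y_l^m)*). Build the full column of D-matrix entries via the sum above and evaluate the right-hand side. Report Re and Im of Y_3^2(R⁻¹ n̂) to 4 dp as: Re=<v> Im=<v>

Re=0.0665 Im=-0.0546

Need the full column D^3_{m',2} for m'=−3..3 at α=5.4214, β=2.6608, γ=2.5398.
cos(β/2)=0.238088, sin(β/2)=0.971244
d^3_{-3,2}: single k=5 term ⇒ +0.504027;  D = +0.094708-0.495049i
d^3_{-2,2}: k∈[4..5] ⇒ +0.252207 -0.839401 = -0.587194;  D = -0.509583+0.291758i
d^3_{-1,2}: k∈[3..4] ⇒ +0.078203 -0.650695 = -0.572492;  D = -0.539375-0.191890i
d^3_{0,2}: k∈[2..3] ⇒ +0.016602 -0.276278 = -0.259676;  D = -0.093227-0.242364i
d^3_{1,2}: k∈[1..2] ⇒ +0.002350 -0.078203 = -0.075854;  D = +0.036004-0.066764i
d^3_{2,2}: k∈[0..1] ⇒ +0.000182 -0.015156 = -0.014973;  D = +0.014631-0.003186i
d^3_{3,2}: single k=0 term ⇒ -0.001820;  D = +0.001452+0.001098i
Y_3^{m'}(θ=2.7572,φ=4.7243) and Σ D·Y over m':
  (+0.0947-0.4950i)·(-0.0008-0.0220i)  (-0.5096+0.2918i)·(+0.1332-0.0032i)  (-0.5394-0.1919i)·(+0.0048+0.3995i)  (-0.0932-0.2424i)·(-0.4487+0.0000i)  (+0.0360-0.0668i)·(-0.0048+0.3995i)  (+0.0146-0.0032i)·(+0.1332+0.0032i)  (+0.0015+0.0011i)·(+0.0008-0.0220i)
Y_3^2(R⁻¹ n̂) = +0.066507-0.054594i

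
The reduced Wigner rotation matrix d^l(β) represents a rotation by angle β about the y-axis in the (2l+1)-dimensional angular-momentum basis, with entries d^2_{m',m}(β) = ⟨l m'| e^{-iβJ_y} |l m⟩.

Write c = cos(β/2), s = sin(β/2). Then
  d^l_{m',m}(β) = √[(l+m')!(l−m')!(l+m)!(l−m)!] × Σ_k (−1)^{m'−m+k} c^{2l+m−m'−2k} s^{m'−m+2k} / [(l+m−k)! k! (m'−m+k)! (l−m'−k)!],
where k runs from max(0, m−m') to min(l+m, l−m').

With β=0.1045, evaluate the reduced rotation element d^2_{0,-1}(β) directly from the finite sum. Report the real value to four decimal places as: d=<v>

d=-0.1271

d^2_{0,-1}(β=0.1045) via Wigner's sum:
c=cos(0.1045/2)=0.998635, s=sin(0.1045/2)=0.052226; N=√[2·2·1·6]=4.898979
The bounds max(0,m−m')=0 and min(l+m,l−m')=1 give 2 terms
  k=0: (−1)^1·4.8990/(2)·0.9986^3·0.0522^1 = -0.127405
  k=1: (−1)^2·4.8990/(2)·0.9986^1·0.0522^3 = +0.000348
d^2_{0,-1}(0.1045) = -0.127405 +0.000348 = -0.127056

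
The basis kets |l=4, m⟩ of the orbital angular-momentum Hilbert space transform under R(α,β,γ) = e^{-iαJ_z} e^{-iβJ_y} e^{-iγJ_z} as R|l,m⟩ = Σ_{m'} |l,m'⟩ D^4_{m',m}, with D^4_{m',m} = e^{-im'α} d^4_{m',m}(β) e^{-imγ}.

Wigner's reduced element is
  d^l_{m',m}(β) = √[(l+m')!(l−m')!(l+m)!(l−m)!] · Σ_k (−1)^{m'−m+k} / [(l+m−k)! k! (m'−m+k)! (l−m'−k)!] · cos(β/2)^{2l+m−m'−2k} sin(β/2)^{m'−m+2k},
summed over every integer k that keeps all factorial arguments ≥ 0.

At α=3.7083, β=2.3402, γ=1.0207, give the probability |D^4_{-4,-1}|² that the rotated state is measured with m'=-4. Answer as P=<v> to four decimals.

P=0.0028

First d^4_{-4,-1}(β=2.3402), then the phase factors e^{-i(-4)α} and e^{-i(-1)γ}:
With c≡cos(β/2)=0.390060 and s≡sin(β/2)=0.920790, N=[1·40320·6·120]^{1/2}=5387.986637
k∈{3} keeps every argument non-negative
  k=3: (−1)^0·5387.9866/(720)·0.3901^5·0.9208^3 = +0.052751
d^4_{-4,-1}(2.3402) = +0.052751
|D^4_{-4,-1}|² = |d^4_{-4,-1}(β)|² = (+0.052751)² = 0.002783 (the z-rotation phases have unit modulus)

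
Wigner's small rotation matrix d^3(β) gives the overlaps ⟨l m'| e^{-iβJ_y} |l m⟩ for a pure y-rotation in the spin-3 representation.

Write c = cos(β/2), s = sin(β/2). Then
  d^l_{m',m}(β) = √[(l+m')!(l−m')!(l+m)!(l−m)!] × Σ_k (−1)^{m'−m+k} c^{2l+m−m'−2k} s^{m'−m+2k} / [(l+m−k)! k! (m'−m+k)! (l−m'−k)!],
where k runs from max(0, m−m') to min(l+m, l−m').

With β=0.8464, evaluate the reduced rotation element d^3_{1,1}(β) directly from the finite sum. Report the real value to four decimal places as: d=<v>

d=-0.2161

d^3_{1,1}(β=0.8464) via Wigner's sum:
c=cos(0.8464/2)=0.911779, s=sin(0.8464/2)=0.410680; N=√[24·2·24·2]=48.000000
k: max(0,(1)−(1))=0 … min(3+(1),3−(1))=2
  k=0: (−1)^0·48.0000/(48)·0.9118^6·0.4107^0 = +0.574564
  k=1: (−1)^1·48.0000/(6)·0.9118^4·0.4107^2 = -0.932517
  k=2: (−1)^2·48.0000/(8)·0.9118^2·0.4107^4 = +0.141888
d^3_{1,1}(0.8464) = +0.574564 -0.932517 +0.141888 = -0.216064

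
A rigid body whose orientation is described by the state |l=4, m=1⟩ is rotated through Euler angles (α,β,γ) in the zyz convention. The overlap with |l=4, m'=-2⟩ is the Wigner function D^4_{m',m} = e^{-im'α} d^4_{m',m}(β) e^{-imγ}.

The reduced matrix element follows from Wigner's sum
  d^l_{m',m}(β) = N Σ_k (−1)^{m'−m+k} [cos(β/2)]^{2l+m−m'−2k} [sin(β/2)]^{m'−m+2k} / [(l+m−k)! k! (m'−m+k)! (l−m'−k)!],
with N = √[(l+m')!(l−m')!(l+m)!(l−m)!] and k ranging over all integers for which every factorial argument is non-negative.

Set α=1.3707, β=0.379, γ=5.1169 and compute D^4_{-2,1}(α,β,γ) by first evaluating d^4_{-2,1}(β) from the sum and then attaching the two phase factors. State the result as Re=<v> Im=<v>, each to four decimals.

Re=-0.0588 Im=-0.0566

Split into d^4_{-2,1}(β=0.379) × two z-phases.
Half-angle: c=0.982099, s=0.188368. N=√(2·720·120·6)=1018.233765
The bounds max(0,m−m')=3 and min(l+m,l−m')=5 give 3 terms
  k=3: (−1)^0·1018.2338/(72)·0.9821^5·0.1884^3 = +0.086360
  k=4: (−1)^1·1018.2338/(48)·0.9821^3·0.1884^5 = -0.004765
  k=5: (−1)^2·1018.2338/(240)·0.9821^1·0.1884^7 = +0.000035
d^4_{-2,1}(0.379) = +0.086360 -0.004765 +0.000035 = +0.081629
D = (-0.920986+0.389596i)·(+0.081629)·(+0.393569+0.919295i) = -0.058824-0.056596i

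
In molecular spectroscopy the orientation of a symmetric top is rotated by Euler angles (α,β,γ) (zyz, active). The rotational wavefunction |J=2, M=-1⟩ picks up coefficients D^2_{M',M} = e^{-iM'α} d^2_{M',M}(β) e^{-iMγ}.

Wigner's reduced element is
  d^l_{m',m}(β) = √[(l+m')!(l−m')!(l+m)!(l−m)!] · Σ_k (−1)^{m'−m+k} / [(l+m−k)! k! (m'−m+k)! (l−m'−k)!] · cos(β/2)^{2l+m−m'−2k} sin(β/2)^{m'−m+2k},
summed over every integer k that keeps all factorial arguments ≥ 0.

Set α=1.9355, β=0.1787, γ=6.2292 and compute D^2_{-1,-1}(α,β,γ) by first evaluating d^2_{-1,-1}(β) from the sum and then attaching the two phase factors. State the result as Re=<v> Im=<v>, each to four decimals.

Split into d^2_{-1,-1}(β=0.1787) × two z-phases.
c=cos(0.1787/2)=0.996011, s=sin(0.1787/2)=0.089231; N=√[1·6·1·6]=6.000000
Admissible k: 0..1 (factorial args all ≥0)
  k=0: (−1)^0·6.0000/(6)·0.9960^4·0.0892^0 = +0.984139
  k=1: (−1)^1·6.0000/(2)·0.9960^2·0.0892^2 = -0.023696
d^2_{-1,-1}(0.1787) = +0.984139 -0.023696 = +0.960443
Phases: e^{-i·(-1)·1.9355}=-0.356672+0.934229i, e^{-i·(-1)·6.2292}=+0.998543-0.053959i ⇒ D=-0.293648+0.914451i

Re=-0.2936 Im=0.9145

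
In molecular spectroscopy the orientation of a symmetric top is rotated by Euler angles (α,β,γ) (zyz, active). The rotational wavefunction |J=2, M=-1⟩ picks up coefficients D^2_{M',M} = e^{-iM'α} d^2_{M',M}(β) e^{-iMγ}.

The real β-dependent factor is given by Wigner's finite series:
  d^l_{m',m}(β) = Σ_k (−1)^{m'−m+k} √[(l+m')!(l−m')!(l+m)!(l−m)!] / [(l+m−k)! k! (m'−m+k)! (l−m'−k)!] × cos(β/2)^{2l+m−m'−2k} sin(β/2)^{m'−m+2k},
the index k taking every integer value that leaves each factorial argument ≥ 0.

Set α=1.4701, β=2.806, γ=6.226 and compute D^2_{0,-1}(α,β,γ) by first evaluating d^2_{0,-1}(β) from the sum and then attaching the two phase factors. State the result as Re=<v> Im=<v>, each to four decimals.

Split into d^2_{0,-1}(β=2.806) × two z-phases.
Half-angle: c=0.167010, s=0.985955. N=√(2·2·1·6)=4.898979
k∈{0,1} keeps every argument non-negative
  k=0: (−1)^1·4.8990/(2)·0.1670^3·0.9860^1 = -0.011250
  k=1: (−1)^2·4.8990/(2)·0.1670^1·0.9860^3 = +0.392094
d^2_{0,-1}(2.806) = -0.011250 +0.392094 = +0.380843
Phases: e^{-i·(0)·1.4701}=+1.000000+0.000000i, e^{-i·(-1)·6.226}=+0.998365-0.057154i ⇒ D=+0.380221-0.021767i

Re=0.3802 Im=-0.0218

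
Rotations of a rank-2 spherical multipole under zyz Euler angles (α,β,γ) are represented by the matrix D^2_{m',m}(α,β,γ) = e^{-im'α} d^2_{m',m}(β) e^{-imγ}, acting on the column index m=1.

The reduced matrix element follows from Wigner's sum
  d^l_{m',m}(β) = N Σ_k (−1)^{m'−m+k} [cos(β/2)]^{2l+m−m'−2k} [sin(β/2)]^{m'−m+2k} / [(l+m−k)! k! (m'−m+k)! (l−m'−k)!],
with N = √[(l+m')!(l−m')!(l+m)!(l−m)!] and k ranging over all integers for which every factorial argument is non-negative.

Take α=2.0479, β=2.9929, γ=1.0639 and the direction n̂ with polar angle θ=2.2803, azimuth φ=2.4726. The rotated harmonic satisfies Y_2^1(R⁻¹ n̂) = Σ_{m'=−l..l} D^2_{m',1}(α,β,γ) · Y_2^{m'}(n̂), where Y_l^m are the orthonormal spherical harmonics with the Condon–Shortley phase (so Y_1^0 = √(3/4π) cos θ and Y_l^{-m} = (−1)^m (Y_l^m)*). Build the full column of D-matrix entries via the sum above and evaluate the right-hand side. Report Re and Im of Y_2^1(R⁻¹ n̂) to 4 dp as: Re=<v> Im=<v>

Re=0.0068 Im=-0.3836

Need the full column D^2_{m',1} for m'=−2..2 at α=2.0479, β=2.9929, γ=1.0639.
cos(β/2)=0.074278, sin(β/2)=0.997238
d^2_{-2,1}: single k=3 term ⇒ +0.147328;  D = -0.146443+0.016128i
d^2_{-1,1}: k∈[2..3] ⇒ +0.016460 -0.988996 = -0.972536;  D = -0.538489-0.809849i
d^2_{0,1}: k∈[1..2] ⇒ +0.001001 -0.180439 = -0.179438;  D = -0.087111+0.156875i
d^2_{1,1}: k∈[0..1] ⇒ +0.000030 -0.016460 = -0.016430;  D = +0.016423+0.000489i
d^2_{2,1}: single k=0 term ⇒ -0.000817;  D = -0.000354-0.000737i
Y_2^{m'}(θ=2.2803,φ=2.4726) and Σ D·Y over m':
  (-0.1464+0.0161i)·(+0.0513+0.2163i)  (-0.5385-0.8098i)·(+0.2995+0.2368i)  (-0.0871+0.1569i)·(+0.0862+0.0000i)  (+0.0164+0.0005i)·(-0.2995+0.2368i)  (-0.0004-0.0007i)·(+0.0513-0.2163i)
Y_2^1(R⁻¹ n̂) = +0.006769-0.383649i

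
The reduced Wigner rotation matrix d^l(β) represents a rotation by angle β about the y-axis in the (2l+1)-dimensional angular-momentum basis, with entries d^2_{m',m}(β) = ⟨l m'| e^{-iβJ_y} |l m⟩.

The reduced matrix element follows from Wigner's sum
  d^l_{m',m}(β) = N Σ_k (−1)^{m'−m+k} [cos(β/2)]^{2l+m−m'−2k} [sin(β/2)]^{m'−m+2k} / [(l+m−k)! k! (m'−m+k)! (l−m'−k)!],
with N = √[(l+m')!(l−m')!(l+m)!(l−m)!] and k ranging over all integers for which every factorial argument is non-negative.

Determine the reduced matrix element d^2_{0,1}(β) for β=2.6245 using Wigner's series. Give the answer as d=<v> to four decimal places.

d^2_{0,1}(β=2.6245) via Wigner's sum:
Half-angle: c=0.255675, s=0.966763. N=√(2·2·6·1)=4.898979
k: max(0,(1)−(0))=1 … min(2+(1),2−(0))=2
  k=1: (−1)^0·4.8990/(2)·0.2557^3·0.9668^1 = +0.039579
  k=2: (−1)^1·4.8990/(2)·0.2557^1·0.9668^3 = -0.565880
d^2_{0,1}(2.6245) = +0.039579 -0.565880 = -0.526301

d=-0.5263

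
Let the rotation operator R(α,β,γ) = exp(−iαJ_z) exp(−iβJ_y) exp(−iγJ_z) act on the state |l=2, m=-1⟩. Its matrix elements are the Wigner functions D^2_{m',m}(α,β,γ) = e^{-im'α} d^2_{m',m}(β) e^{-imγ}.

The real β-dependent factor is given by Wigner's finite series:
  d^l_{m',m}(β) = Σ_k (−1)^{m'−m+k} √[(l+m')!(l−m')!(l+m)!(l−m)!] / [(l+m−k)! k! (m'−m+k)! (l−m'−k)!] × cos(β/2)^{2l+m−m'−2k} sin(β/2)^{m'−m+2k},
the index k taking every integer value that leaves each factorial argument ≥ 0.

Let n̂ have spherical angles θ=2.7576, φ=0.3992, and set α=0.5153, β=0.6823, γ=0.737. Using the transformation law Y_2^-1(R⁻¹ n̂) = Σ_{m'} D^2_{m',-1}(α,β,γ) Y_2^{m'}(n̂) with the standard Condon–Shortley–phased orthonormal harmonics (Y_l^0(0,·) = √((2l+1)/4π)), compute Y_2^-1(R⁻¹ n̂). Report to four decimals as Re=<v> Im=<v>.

Re=-0.2314 Im=-0.2320

Need the full column D^2_{m',-1} for m'=−2..2 at α=0.5153, β=0.6823, γ=0.737.
cos(β/2)=0.942371, sin(β/2)=0.334571
d^2_{-2,-1}: single k=1 term ⇒ +0.559994;  D = -0.109499+0.549184i
d^2_{-1,-1}: k∈[0..1] ⇒ +0.788655 -0.298223 = +0.490431;  D = +0.153573+0.465766i
d^2_{0,-1}: k∈[0..1] ⇒ -0.685850 +0.086449 = -0.599400;  D = -0.443849-0.402839i
d^2_{1,-1}: k∈[0..1] ⇒ +0.298223 -0.012530 = +0.285693;  D = +0.278701+0.062821i
d^2_{2,-1}: single k=0 term ⇒ -0.070586;  D = -0.067565+0.020428i
Y_2^{m'}(θ=2.7576,φ=0.3992) and Σ D·Y over m':
  (-0.1095+0.5492i)·(+0.0378-0.0388i)  (+0.1536+0.4658i)·(-0.2472+0.1043i)  (-0.4438-0.4028i)·(+0.4980+0.0000i)  (+0.2787+0.0628i)·(+0.2472+0.1043i)  (-0.0676+0.0204i)·(+0.0378+0.0388i)
Y_2^-1(R⁻¹ n̂) = -0.231396-0.231972i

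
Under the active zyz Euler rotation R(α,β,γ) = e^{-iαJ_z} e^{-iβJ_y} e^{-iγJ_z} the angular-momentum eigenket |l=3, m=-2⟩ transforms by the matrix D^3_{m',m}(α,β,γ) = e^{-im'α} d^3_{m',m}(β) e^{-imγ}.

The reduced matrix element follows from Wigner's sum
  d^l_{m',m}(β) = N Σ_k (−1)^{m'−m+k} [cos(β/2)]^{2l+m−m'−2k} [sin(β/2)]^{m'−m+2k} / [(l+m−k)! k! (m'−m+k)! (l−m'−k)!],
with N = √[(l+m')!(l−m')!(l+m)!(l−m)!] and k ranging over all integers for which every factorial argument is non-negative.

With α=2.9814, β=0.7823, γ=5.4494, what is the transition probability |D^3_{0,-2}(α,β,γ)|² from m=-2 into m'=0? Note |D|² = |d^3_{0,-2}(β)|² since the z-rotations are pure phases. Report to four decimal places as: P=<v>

D^3_{0,-2}(2.9814,0.7823,5.4494) = e^{-i·0·2.9814}·d^3_{0,-2}(0.7823)·e^{-i·-2·5.4494}. Compute d first:
c=cos(0.7823/2)=0.924471, s=sin(0.7823/2)=0.381252; N=√[6·6·1·120]=65.726707
k∈{0,1} keeps every argument non-negative
  k=0: (−1)^2·65.7267/(12)·0.9245^4·0.3813^2 = +0.581511
  k=1: (−1)^3·65.7267/(12)·0.9245^2·0.3813^4 = -0.098900
d^3_{0,-2}(0.7823) = +0.581511 -0.098900 = +0.482611
|D^3_{0,-2}|² = |d^3_{0,-2}(β)|² = (+0.482611)² = 0.232914 (the z-rotation phases have unit modulus)

P=0.2329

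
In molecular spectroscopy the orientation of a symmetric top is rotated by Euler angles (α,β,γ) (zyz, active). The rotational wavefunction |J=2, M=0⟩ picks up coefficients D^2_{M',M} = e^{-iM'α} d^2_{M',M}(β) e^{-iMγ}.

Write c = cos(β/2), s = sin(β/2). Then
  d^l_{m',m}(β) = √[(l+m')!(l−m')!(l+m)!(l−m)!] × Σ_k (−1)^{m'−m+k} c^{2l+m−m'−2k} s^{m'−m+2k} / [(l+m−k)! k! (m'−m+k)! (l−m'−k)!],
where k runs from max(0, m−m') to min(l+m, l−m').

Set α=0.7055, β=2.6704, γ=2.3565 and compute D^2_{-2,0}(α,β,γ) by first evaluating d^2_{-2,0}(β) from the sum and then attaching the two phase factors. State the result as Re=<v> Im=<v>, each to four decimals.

Re=0.0201 Im=0.1246

D^2_{-2,0}(0.7055,2.6704,2.3565) = e^{-i·-2·0.7055}·d^2_{-2,0}(2.6704)·e^{-i·0·2.3565}. Compute d first:
c=cos(2.6704/2)=0.233423, s=sin(2.6704/2)=0.972375; N=√[1·24·2·2]=9.797959
Admissible k: 2..2 (factorial args all ≥0)
  k=2: (−1)^0·9.7980/(4)·0.2334^2·0.9724^2 = +0.126192
d^2_{-2,0}(2.6704) = +0.126192
D = (+0.159117+0.987260i)·(+0.126192)·(+1.000000+0.000000i) = +0.020079+0.124584i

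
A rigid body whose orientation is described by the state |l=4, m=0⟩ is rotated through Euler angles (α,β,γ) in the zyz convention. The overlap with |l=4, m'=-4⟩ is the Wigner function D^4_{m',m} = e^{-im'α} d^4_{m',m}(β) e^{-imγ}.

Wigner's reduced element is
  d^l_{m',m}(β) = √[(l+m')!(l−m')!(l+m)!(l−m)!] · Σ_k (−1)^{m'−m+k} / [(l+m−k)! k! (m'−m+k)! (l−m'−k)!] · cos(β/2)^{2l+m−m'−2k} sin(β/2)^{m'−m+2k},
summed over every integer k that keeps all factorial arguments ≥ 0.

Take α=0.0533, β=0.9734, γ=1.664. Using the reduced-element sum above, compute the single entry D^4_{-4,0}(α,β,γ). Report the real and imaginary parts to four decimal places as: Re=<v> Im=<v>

Re=0.2388 Im=0.0517

D^4_{-4,0}(0.0533,0.9734,1.664) = e^{-i·-4·0.0533}·d^4_{-4,0}(0.9734)·e^{-i·0·1.664}. Compute d first:
Half-angle: c=0.883881, s=0.467712. N=√(1·40320·24·24)=4819.161753
k: max(0,(0)−(-4))=4 … min(4+(0),4−(-4))=4
  k=4: (−1)^0·4819.1618/(576)·0.8839^4·0.4677^4 = +0.244364
d^4_{-4,0}(0.9734) = +0.244364
D = (+0.977359+0.211589i)·(+0.244364)·(+1.000000+0.000000i) = +0.238831+0.051705i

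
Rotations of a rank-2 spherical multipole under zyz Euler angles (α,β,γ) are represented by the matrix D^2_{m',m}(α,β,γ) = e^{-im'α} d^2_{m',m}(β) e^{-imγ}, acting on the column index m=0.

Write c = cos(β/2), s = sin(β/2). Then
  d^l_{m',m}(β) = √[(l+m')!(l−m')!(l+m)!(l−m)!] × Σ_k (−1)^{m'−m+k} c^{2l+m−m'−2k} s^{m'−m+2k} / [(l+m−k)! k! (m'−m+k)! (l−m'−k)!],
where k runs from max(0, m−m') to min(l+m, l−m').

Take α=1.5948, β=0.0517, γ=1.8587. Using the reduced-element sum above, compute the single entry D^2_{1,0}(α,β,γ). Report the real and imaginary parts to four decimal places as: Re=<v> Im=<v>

Re=0.0015 Im=0.0632

Split into d^2_{1,0}(β=0.0517) × two z-phases.
With c≡cos(β/2)=0.999666 and s≡sin(β/2)=0.025847, N=[6·1·2·2]^{1/2}=4.898979
The bounds max(0,m−m')=0 and min(l+m,l−m')=1 give 2 terms
  k=0: (−1)^1·4.8990/(2)·0.9997^3·0.0258^1 = -0.063249
  k=1: (−1)^2·4.8990/(2)·0.9997^1·0.0258^3 = +0.000042
d^2_{1,0}(0.0517) = -0.063249 +0.000042 = -0.063207
D = (-0.024001-0.999712i)·(-0.063207)·(+1.000000+0.000000i) = +0.001517+0.063188i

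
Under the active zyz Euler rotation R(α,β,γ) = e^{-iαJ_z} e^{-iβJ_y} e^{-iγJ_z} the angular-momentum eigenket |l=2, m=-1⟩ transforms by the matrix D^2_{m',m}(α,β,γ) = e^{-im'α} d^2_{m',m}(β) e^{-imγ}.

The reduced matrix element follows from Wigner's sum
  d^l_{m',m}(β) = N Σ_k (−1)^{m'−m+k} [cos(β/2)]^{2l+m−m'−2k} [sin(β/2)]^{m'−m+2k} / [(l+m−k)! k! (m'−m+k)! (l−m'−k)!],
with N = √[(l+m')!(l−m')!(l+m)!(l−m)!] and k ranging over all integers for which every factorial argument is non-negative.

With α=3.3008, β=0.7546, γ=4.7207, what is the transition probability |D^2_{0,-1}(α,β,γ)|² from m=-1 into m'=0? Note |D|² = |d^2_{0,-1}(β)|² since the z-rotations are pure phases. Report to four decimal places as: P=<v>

D^2_{0,-1}(3.3008,0.7546,4.7207) = e^{-i·0·3.3008}·d^2_{0,-1}(0.7546)·e^{-i·-1·4.7207}. Compute d first:
c=cos(0.7546/2)=0.929663, s=sin(0.7546/2)=0.368412; N=√[2·2·1·6]=4.898979
k: max(0,(-1)−(0))=0 … min(2+(-1),2−(0))=1
  k=0: (−1)^1·4.8990/(2)·0.9297^3·0.3684^1 = -0.725079
  k=1: (−1)^2·4.8990/(2)·0.9297^1·0.3684^3 = +0.113868
d^2_{0,-1}(0.7546) = -0.725079 +0.113868 = -0.611211
|D^2_{0,-1}|² = |d^2_{0,-1}(β)|² = (-0.611211)² = 0.373579 (the z-rotation phases have unit modulus)

P=0.3736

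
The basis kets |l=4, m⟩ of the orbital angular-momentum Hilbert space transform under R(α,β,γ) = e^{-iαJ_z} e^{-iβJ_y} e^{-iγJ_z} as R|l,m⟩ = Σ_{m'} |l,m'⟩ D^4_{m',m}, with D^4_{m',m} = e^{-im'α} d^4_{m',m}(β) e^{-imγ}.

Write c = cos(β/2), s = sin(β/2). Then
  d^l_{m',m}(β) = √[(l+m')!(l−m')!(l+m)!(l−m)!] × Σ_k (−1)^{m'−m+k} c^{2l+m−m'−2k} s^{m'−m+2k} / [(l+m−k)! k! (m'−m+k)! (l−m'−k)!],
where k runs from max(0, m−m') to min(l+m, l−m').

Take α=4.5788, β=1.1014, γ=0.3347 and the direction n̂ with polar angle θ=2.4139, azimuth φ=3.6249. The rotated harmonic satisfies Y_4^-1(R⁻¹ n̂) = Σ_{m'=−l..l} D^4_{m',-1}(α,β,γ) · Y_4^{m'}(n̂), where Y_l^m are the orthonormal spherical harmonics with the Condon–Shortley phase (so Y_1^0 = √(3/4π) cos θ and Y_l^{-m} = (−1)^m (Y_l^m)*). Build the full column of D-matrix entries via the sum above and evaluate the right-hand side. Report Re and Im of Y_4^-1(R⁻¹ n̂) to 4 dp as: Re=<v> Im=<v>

Need the full column D^4_{m',-1} for m'=−4..4 at α=4.5788, β=1.1014, γ=0.3347.
cos(β/2)=0.852158, sin(β/2)=0.523284
d^4_{-4,-1}: single k=3 term ⇒ +0.481845;  D = +0.472274-0.095565i
d^4_{-3,-1}: k∈[2..3] ⇒ +0.832275 -0.523058 = +0.309217;  D = +0.020414+0.308543i
d^4_{-2,-1}: k∈[1..3] ⇒ +0.724463 -1.365904 +0.343370 = -0.298071;  D = +0.297391+0.020111i
d^4_{-1,-1}: k∈[0..3] ⇒ +0.278076 -1.572853 +1.186184 -0.149096 = -0.257689;  D = -0.051475+0.252495i
d^4_{0,-1}: k∈[0..3] ⇒ -0.763651 +1.727746 -0.651499 +0.040945 = +0.353541;  D = +0.333923+0.116133i
d^4_{1,-1}: k∈[0..3] ⇒ +1.048568 -1.186184 +0.223643 -0.005622 = +0.080406;  D = -0.036292+0.071749i
d^4_{2,-1}: k∈[0..2] ⇒ -0.910602 +0.515055 -0.038843 = -0.434390;  D = +0.358057+0.245948i
d^4_{3,-1}: k∈[0..1] ⇒ +0.523058 -0.118341 = +0.404717;  D = +0.271538-0.300105i
d^4_{4,-1}: single k=0 term ⇒ -0.181695;  D = -0.117292-0.138764i
Y_4^{m'}(θ=2.4139,φ=3.6249) and Σ D·Y over m':
  (+0.4723-0.0956i)·(-0.0307-0.0810i)  (+0.0204+0.3085i)·(+0.0332-0.2730i)  (+0.2974+0.0201i)·(+0.2441-0.3536i)  (-0.0515+0.2525i)·(+0.1879-0.0986i)  (+0.3339+0.1161i)·(-0.3011+0.0000i)  (-0.0363+0.0717i)·(-0.1879-0.0986i)  (+0.3581+0.2459i)·(+0.2441+0.3536i)  (+0.2715-0.3001i)·(-0.0332-0.2730i)  (-0.1173-0.1388i)·(-0.0307+0.0810i)
Y_4^-1(R⁻¹ n̂) = -0.004715-0.006043i

Re=-0.0047 Im=-0.0060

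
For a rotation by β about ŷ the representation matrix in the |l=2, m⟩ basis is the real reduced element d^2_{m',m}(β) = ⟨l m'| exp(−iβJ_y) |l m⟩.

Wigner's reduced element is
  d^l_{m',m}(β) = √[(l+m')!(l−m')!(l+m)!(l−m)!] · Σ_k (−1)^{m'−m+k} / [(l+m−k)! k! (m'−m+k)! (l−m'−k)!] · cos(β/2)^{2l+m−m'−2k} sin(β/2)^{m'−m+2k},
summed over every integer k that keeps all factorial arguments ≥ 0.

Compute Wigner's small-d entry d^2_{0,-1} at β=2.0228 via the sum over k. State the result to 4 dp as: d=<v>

d^2_{0,-1}(β=2.0228) via Wigner's sum:
c=cos(2.0228/2)=0.530675, s=sin(2.0228/2)=0.847576; N=√[2·2·1·6]=4.898979
k∈{0,1} keeps every argument non-negative
  k=0: (−1)^1·4.8990/(2)·0.5307^3·0.8476^1 = -0.310269
  k=1: (−1)^2·4.8990/(2)·0.5307^1·0.8476^3 = +0.791479
d^2_{0,-1}(2.0228) = -0.310269 +0.791479 = +0.481209

d=0.4812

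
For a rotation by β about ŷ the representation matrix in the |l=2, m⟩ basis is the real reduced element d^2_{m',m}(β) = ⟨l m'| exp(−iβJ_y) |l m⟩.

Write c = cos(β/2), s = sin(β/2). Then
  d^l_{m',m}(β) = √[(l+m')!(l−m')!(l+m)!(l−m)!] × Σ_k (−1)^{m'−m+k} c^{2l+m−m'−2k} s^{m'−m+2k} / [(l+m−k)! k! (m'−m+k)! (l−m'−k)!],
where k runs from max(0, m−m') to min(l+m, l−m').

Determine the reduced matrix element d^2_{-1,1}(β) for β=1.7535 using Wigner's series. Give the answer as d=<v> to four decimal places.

d^2_{-1,1}(β=1.7535) via Wigner's sum:
Half-angle: c=0.639653, s=0.768664. N=√(1·6·6·1)=6.000000
The bounds max(0,m−m')=2 and min(l+m,l−m')=3 give 2 terms
  k=2: (−1)^0·6.0000/(2)·0.6397^2·0.7687^2 = +0.725242
  k=3: (−1)^1·6.0000/(6)·0.6397^0·0.7687^4 = -0.349097
d^2_{-1,1}(1.7535) = +0.725242 -0.349097 = +0.376145

d=0.3761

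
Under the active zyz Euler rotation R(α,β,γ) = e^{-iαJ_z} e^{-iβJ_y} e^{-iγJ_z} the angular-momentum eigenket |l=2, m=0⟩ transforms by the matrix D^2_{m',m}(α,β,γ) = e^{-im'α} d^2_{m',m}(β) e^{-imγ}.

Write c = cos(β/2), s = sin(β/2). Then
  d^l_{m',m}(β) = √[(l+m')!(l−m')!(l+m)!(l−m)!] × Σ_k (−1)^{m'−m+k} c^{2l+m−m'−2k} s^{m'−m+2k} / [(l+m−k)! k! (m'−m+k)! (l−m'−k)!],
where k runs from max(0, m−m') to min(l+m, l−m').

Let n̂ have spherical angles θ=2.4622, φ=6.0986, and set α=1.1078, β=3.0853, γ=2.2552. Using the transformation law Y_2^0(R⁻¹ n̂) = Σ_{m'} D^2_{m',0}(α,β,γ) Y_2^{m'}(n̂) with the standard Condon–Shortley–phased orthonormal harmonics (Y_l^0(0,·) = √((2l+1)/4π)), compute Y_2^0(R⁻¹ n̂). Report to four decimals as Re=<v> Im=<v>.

Need the full column D^2_{m',0} for m'=−2..2 at α=1.1078, β=3.0853, γ=2.2552.
cos(β/2)=0.028143, sin(β/2)=0.999604
d^2_{-2,0}: single k=2 term ⇒ +0.001938;  D = -0.001165+0.001549i
d^2_{-1,0}: k∈[1..2] ⇒ +0.000055 -0.068853 = -0.068799;  D = -0.030728-0.061555i
d^2_{0,0}: k∈[0..2] ⇒ +0.000001 -0.003166 +0.998417 = +0.995252;  D = +0.995252+0.000000i
d^2_{1,0}: k∈[0..1] ⇒ -0.000055 +0.068853 = +0.068799;  D = +0.030728-0.061555i
d^2_{2,0}: single k=0 term ⇒ +0.001938;  D = -0.001165-0.001549i
Y_2^{m'}(θ=2.4622,φ=6.0986) and Σ D·Y over m':
  (-0.0012+0.0015i)·(+0.1422+0.0550i)  (-0.0307-0.0616i)·(-0.3712-0.0693i)  (+0.9953+0.0000i)·(+0.2572+0.0000i)  (+0.0307-0.0616i)·(+0.3712-0.0693i)  (-0.0012-0.0015i)·(+0.1422-0.0550i)
Y_2^0(R⁻¹ n̂) = +0.269803+0.000000i

Re=0.2698 Im=0.0000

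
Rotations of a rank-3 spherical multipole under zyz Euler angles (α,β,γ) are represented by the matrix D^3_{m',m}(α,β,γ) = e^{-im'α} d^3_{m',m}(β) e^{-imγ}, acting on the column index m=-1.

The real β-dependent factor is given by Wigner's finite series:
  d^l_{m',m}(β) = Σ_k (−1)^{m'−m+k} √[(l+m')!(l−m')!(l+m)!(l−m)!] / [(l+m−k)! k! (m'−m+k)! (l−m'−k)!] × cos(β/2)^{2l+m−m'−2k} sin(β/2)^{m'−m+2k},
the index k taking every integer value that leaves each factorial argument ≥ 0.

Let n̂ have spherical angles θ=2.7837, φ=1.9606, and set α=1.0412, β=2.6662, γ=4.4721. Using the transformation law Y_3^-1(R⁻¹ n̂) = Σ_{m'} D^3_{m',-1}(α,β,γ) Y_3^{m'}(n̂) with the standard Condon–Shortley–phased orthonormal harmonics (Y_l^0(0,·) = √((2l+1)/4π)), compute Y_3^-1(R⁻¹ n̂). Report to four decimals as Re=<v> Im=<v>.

Re=-0.3520 Im=-0.1791

Need the full column D^3_{m',-1} for m'=−3..3 at α=1.0412, β=2.6662, γ=4.4721.
cos(β/2)=0.235464, sin(β/2)=0.971883
d^3_{-3,-1}: single k=2 term ⇒ +0.011245;  D = +0.002872+0.010872i
d^3_{-2,-1}: k∈[1..2] ⇒ +0.002225 -0.075796 = -0.073572;  D = -0.070880-0.019717i
d^3_{-1,-1}: k∈[0..2] ⇒ +0.000170 -0.023228 +0.296796 = +0.273738;  D = +0.196541-0.190536i
d^3_{0,-1}: k∈[0..2] ⇒ -0.002437 +0.124546 -0.707271 = -0.585162;  D = +0.139259+0.568350i
d^3_{1,-1}: k∈[0..2] ⇒ +0.017421 -0.395728 +0.842721 = +0.464415;  D = -0.445115-0.132492i
d^3_{2,-1}: k∈[0..1] ⇒ -0.075796 +0.645647 = +0.569851;  D = -0.416217+0.389221i
d^3_{3,-1}: single k=0 term ⇒ +0.191581;  D = +0.042238+0.186867i
Y_3^{m'}(θ=2.7837,φ=1.9606) and Σ D·Y over m':
  (+0.0029+0.0109i)·(+0.0165+0.0070i)  (-0.0709-0.0197i)·(+0.0835-0.0826i)  (+0.1965-0.1905i)·(-0.1457-0.3546i)  (+0.1393+0.5683i)·(-0.4846+0.0000i)  (-0.4451-0.1325i)·(+0.1457-0.3546i)  (-0.4162+0.3892i)·(+0.0835+0.0826i)  (+0.0422+0.1869i)·(-0.0165+0.0070i)
Y_3^-1(R⁻¹ n̂) = -0.352014-0.179058i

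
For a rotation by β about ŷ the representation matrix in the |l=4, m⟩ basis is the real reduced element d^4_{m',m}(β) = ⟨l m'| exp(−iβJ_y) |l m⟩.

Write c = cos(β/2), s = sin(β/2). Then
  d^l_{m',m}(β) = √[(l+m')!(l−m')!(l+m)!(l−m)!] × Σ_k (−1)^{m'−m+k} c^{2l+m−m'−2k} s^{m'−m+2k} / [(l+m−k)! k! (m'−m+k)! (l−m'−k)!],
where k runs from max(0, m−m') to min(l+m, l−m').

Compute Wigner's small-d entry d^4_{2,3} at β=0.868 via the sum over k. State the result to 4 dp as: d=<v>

d^4_{2,3}(β=0.868) via Wigner's sum:
Half-angle: c=0.907291, s=0.420503. N=√(720·2·5040·1)=2693.993318
k∈{1,2} keeps every argument non-negative
  k=1: (−1)^0·2693.9933/(720)·0.9073^7·0.4205^1 = +0.796269
  k=2: (−1)^1·2693.9933/(240)·0.9073^5·0.4205^3 = -0.513129
d^4_{2,3}(0.868) = +0.796269 -0.513129 = +0.283140

d=0.2831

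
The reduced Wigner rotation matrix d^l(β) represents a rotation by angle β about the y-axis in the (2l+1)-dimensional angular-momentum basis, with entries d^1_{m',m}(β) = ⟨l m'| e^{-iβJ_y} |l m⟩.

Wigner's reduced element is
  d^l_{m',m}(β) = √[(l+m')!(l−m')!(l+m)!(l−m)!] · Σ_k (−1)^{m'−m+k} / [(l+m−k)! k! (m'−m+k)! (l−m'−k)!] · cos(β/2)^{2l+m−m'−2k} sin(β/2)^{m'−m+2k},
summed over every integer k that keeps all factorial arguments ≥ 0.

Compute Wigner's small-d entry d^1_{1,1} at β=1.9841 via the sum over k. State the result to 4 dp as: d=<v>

d=0.2992

d^1_{1,1}(β=1.9841) via Wigner's sum:
c=cos(1.9841/2)=0.546975, s=sin(1.9841/2)=0.837149; N=√[2·1·2·1]=2.000000
Admissible k: 0..0 (factorial args all ≥0)
  k=0: (−1)^0·2.0000/(2)·0.5470^2·0.8371^0 = +0.299181
d^1_{1,1}(1.9841) = +0.299181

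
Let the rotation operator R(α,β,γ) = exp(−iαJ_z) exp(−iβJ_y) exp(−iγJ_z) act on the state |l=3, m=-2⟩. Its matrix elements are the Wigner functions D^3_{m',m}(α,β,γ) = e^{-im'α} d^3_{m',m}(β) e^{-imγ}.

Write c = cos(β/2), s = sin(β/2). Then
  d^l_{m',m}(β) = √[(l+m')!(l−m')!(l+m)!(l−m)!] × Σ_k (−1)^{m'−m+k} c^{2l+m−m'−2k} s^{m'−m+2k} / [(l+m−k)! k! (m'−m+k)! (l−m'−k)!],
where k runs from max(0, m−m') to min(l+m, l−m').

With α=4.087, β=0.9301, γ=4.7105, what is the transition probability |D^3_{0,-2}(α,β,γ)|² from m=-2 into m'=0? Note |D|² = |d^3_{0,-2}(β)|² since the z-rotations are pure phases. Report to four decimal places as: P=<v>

First d^3_{0,-2}(β=0.9301), then the phase factors e^{-i(0)α} and e^{-i(-2)γ}:
With c≡cos(β/2)=0.893799 and s≡sin(β/2)=0.448467, N=[6·6·1·120]^{1/2}=65.726707
The bounds max(0,m−m')=0 and min(l+m,l−m')=1 give 2 terms
  k=0: (−1)^2·65.7267/(12)·0.8938^4·0.4485^2 = +0.703044
  k=1: (−1)^3·65.7267/(12)·0.8938^2·0.4485^4 = -0.176996
d^3_{0,-2}(0.9301) = +0.703044 -0.176996 = +0.526047
|D^3_{0,-2}|² = |d^3_{0,-2}(β)|² = (+0.526047)² = 0.276726 (the z-rotation phases have unit modulus)

P=0.2767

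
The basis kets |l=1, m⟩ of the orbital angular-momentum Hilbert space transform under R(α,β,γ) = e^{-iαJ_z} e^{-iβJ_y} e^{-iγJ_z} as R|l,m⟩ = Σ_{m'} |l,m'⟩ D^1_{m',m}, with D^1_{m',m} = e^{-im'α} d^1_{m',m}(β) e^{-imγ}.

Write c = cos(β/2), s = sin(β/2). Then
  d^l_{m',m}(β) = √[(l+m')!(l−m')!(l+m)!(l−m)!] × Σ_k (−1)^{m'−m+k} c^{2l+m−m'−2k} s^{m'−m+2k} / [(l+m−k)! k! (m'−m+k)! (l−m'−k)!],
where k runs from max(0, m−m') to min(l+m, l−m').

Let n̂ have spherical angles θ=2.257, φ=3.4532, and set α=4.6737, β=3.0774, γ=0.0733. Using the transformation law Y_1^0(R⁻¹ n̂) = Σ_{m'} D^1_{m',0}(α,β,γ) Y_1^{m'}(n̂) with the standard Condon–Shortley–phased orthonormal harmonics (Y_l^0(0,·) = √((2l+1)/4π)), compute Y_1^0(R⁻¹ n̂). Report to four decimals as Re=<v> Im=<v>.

Need the full column D^1_{m',0} for m'=−1..1 at α=4.6737, β=3.0774, γ=0.0733.
cos(β/2)=0.032091, sin(β/2)=0.999485
d^1_{-1,0}: single k=1 term ⇒ +0.045360;  D = -0.001754-0.045326i
d^1_{0,0}: k∈[0..1] ⇒ +0.001030 -0.998970 = -0.997940;  D = -0.997940+0.000000i
d^1_{1,0}: single k=0 term ⇒ -0.045360;  D = +0.001754-0.045326i
Y_1^{m'}(θ=2.257,φ=3.4532) and Σ D·Y over m':
  (-0.0018-0.0453i)·(-0.2544+0.0819i)  (-0.9979+0.0000i)·(-0.3096+0.0000i)  (+0.0018-0.0453i)·(+0.2544+0.0819i)
Y_1^0(R⁻¹ n̂) = +0.317265+0.000000i

Re=0.3173 Im=0.0000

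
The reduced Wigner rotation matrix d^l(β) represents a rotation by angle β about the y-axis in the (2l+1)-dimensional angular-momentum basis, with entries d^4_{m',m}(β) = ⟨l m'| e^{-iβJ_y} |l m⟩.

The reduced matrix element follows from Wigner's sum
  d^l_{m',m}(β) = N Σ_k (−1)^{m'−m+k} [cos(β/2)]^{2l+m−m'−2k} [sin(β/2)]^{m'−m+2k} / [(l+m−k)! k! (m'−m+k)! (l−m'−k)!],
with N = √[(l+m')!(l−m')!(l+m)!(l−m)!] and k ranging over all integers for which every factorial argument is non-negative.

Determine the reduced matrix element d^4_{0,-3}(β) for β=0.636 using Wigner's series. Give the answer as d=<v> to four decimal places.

d^4_{0,-3}(β=0.636) via Wigner's sum:
With c≡cos(β/2)=0.949863 and s≡sin(β/2)=0.312667, N=[24·24·1·5040]^{1/2}=1703.830978
k∈{0,1} keeps every argument non-negative
  k=0: (−1)^3·1703.8310/(144)·0.9499^5·0.3127^3 = -0.279651
  k=1: (−1)^4·1703.8310/(144)·0.9499^3·0.3127^5 = +0.030301
d^4_{0,-3}(0.636) = -0.279651 +0.030301 = -0.249350

d=-0.2493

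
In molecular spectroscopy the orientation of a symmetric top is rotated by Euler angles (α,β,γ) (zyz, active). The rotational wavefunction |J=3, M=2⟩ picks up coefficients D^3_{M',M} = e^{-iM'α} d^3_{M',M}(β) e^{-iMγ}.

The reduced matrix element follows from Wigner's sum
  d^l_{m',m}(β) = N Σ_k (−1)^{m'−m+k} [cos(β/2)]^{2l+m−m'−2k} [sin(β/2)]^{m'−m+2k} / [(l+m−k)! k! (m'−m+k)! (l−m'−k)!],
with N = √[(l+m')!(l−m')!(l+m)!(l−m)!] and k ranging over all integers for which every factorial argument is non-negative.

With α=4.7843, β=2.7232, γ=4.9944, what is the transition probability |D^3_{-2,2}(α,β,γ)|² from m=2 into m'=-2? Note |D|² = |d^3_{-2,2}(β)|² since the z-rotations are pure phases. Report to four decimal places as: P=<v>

Split into d^3_{-2,2}(β=2.7232) × two z-phases.
Half-angle: c=0.207674, s=0.978198. N=√(1·120·120·1)=120.000000
k: max(0,(2)−(-2))=4 … min(3+(2),3−(-2))=5
  k=4: (−1)^0·120.0000/(24)·0.2077^2·0.9782^4 = +0.197443
  k=5: (−1)^1·120.0000/(120)·0.2077^0·0.9782^6 = -0.876115
d^3_{-2,2}(2.7232) = +0.197443 -0.876115 = -0.678672
|D^3_{-2,2}|² = |d^3_{-2,2}(β)|² = (-0.678672)² = 0.460596 (the z-rotation phases have unit modulus)

P=0.4606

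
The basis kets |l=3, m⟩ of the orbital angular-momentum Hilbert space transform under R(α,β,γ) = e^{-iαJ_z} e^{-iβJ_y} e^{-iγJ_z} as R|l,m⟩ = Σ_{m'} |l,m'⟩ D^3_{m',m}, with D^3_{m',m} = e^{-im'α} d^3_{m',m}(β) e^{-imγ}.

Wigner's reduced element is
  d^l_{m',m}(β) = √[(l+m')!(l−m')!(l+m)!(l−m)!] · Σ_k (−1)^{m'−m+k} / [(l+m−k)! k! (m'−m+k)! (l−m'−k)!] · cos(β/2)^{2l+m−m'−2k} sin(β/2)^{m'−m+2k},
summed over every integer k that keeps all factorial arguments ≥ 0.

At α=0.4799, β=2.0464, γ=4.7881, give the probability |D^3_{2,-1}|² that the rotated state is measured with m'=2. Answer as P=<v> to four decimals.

P=0.0366

First d^3_{2,-1}(β=2.0464), then the phase factors e^{-i(2)α} and e^{-i(-1)γ}:
c=cos(2.0464/2)=0.520637, s=sin(2.0464/2)=0.853778; N=√[120·1·2·24]=75.894664
k: max(0,(-1)−(2))=0 … min(3+(-1),3−(2))=1
  k=0: (−1)^3·75.8947/(12)·0.5206^3·0.8538^3 = -0.555481
  k=1: (−1)^4·75.8947/(24)·0.5206^1·0.8538^5 = +0.746897
d^3_{2,-1}(2.0464) = -0.555481 +0.746897 = +0.191415
|D^3_{2,-1}|² = |d^3_{2,-1}(β)|² = (+0.191415)² = 0.036640 (the z-rotation phases have unit modulus)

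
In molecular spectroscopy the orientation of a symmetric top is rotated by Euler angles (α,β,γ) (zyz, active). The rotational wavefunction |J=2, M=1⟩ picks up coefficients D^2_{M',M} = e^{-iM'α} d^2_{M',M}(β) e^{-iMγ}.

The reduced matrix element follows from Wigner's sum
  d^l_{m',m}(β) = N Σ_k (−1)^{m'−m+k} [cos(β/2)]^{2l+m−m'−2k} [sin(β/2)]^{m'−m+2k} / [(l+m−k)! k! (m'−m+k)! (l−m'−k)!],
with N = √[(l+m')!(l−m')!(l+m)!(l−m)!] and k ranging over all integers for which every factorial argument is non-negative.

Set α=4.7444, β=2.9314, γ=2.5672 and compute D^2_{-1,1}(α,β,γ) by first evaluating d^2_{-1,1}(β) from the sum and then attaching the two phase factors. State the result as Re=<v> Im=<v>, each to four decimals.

D^2_{-1,1}(4.7444,2.9314,2.5672) = e^{-i·-1·4.7444}·d^2_{-1,1}(2.9314)·e^{-i·1·2.5672}. Compute d first:
With c≡cos(β/2)=0.104903 and s≡sin(β/2)=0.994482, N=[1·6·6·1]^{1/2}=6.000000
k: max(0,(1)−(-1))=2 … min(2+(1),2−(-1))=3
  k=2: (−1)^0·6.0000/(2)·0.1049^2·0.9945^2 = +0.032651
  k=3: (−1)^1·6.0000/(6)·0.1049^0·0.9945^4 = -0.978112
d^2_{-1,1}(2.9314) = +0.032651 -0.978112 = -0.945461
D = (+0.032006-0.999488i)·(-0.945461)·(-0.839522-0.543325i) = +0.538834-0.776888i

Re=0.5388 Im=-0.7769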